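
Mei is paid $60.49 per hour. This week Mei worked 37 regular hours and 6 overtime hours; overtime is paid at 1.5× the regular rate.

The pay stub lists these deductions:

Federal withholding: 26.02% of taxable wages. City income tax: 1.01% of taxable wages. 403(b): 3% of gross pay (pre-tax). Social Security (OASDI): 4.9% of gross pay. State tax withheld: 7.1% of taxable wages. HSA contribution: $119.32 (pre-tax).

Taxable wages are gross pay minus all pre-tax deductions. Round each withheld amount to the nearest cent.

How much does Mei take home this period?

$1562.93

Regular pay: 37 × $60.49 = $2238.13
Overtime pay: 6 × $60.49 × 1.5 = $544.41
Gross pay = $2238.13 + $544.41 = $2782.54
403(b): $2782.54 × 0.03 = $83.48
HSA contribution: $119.32
Pre-tax total = $83.48 + $119.32 = $202.80
Taxable wages = $2782.54 − $202.80 = $2579.74
City income tax: $2579.74 × 0.0101 = $26.06
State tax withheld: $2579.74 × 0.071 = $183.16
Federal withholding: $2579.74 × 0.2602 = $671.25
Social Security (OASDI): $2782.54 × 0.049 = $136.34
Total deductions = $83.48 + $119.32 + $26.06 + $183.16 + $671.25 + $136.34 = $1219.61
Net pay = $2782.54 − $1219.61 = $1562.93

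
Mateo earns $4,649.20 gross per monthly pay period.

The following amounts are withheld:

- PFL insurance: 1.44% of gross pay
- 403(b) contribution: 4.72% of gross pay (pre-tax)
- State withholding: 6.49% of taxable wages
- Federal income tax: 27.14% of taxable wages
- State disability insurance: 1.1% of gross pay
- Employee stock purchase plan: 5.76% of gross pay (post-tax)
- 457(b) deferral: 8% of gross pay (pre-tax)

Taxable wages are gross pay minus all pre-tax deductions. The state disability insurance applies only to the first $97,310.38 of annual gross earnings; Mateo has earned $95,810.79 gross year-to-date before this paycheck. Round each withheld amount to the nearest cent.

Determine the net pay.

$2,341.94

457(b) deferral: $4,649.20 × 0.08 = $371.94
403(b) contribution: $4,649.20 × 0.0472 = $219.44
Pre-tax total = $371.94 + $219.44 = $591.38
Taxable wages = $4,649.20 − $591.38 = $4,057.82
State withholding: $4,057.82 × 0.0649 = $263.35
Federal income tax: $4,057.82 × 0.2714 = $1,101.29
State disability insurance: only $97,310.38 − $95,810.79 = $1,499.59 of this check is subject → $1,499.59 × 0.011 = $16.50
PFL insurance: $4,649.20 × 0.0144 = $66.95
Employee stock purchase plan: $4,649.20 × 0.0576 = $267.79
Total deductions = $371.94 + $219.44 + $263.35 + $1,101.29 + $16.50 + $66.95 + $267.79 = $2,307.26
Net pay = $4,649.20 − $2,307.26 = $2,341.94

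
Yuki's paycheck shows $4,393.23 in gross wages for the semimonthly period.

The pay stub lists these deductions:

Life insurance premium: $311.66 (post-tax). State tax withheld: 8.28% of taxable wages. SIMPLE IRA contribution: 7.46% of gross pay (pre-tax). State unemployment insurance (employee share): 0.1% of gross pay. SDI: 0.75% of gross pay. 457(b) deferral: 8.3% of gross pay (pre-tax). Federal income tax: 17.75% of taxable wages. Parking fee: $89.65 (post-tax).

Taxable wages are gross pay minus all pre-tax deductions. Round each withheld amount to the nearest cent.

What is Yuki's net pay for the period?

457(b) deferral: $4,393.23 × 0.083 = $364.64
SIMPLE IRA contribution: $4,393.23 × 0.0746 = $327.73
Pre-tax total = $364.64 + $327.73 = $692.37
Taxable wages = $4,393.23 − $692.37 = $3,700.86
State tax withheld: $3,700.86 × 0.0828 = $306.43
Federal income tax: $3,700.86 × 0.1775 = $656.90
State unemployment insurance (employee share): $4,393.23 × 0.001 = $4.39
SDI: $4,393.23 × 0.0075 = $32.95
Life insurance premium: $311.66
Parking fee: $89.65
Total deductions = $364.64 + $327.73 + $306.43 + $656.90 + $4.39 + $32.95 + $311.66 + $89.65 = $2,094.35
Net pay = $4,393.23 − $2,094.35 = $2,298.88

$2,298.88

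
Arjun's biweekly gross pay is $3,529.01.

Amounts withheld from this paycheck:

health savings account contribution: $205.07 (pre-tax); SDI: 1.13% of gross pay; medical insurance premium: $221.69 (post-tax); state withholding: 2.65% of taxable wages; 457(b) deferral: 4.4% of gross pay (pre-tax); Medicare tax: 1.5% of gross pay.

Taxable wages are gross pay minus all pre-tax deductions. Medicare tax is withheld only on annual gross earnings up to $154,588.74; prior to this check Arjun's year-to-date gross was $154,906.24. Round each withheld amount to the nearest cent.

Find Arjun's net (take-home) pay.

457(b) deferral: $3,529.01 × 0.044 = $155.28
Health savings account contribution: $205.07
Pre-tax total = $155.28 + $205.07 = $360.35
Taxable wages = $3,529.01 − $360.35 = $3,168.66
State withholding: $3,168.66 × 0.0265 = $83.97
SDI: $3,529.01 × 0.0113 = $39.88
Medicare tax: annual cap $154,588.74 already reached (YTD $154,906.24), so $0.00
Medical insurance premium: $221.69
Total deductions = $155.28 + $205.07 + $83.97 + $39.88 + $0.00 + $221.69 = $705.89
Net pay = $3,529.01 − $705.89 = $2,823.12

$2,823.12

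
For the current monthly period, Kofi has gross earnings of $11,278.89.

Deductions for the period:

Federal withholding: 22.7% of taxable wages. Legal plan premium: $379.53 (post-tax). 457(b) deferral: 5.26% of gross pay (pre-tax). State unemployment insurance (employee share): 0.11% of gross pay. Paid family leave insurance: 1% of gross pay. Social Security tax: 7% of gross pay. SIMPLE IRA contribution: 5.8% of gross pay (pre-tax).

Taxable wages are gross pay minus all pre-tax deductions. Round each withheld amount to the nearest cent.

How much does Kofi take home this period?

$6,460.05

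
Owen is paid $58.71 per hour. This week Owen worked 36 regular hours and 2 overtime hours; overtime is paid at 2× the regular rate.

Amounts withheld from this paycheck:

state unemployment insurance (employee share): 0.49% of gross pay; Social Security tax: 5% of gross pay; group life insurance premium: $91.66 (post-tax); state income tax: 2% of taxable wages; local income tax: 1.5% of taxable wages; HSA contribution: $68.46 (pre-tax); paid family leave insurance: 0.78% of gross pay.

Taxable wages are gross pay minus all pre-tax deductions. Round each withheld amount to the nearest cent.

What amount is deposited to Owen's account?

$1961.23

Regular pay: 36 × $58.71 = $2113.56
Overtime pay: 2 × $58.71 × 2 = $234.84
Gross pay = $2113.56 + $234.84 = $2348.40
HSA contribution: $68.46
Taxable wages = $2348.40 − $68.46 = $2279.94
State income tax: $2279.94 × 0.02 = $45.60
Local income tax: $2279.94 × 0.015 = $34.20
Paid family leave insurance: $2348.40 × 0.0078 = $18.32
State unemployment insurance (employee share): $2348.40 × 0.0049 = $11.51
Social Security tax: $2348.40 × 0.05 = $117.42
Group life insurance premium: $91.66
Total deductions = $68.46 + $45.60 + $34.20 + $18.32 + $11.51 + $117.42 + $91.66 = $387.17
Net pay = $2348.40 − $387.17 = $1961.23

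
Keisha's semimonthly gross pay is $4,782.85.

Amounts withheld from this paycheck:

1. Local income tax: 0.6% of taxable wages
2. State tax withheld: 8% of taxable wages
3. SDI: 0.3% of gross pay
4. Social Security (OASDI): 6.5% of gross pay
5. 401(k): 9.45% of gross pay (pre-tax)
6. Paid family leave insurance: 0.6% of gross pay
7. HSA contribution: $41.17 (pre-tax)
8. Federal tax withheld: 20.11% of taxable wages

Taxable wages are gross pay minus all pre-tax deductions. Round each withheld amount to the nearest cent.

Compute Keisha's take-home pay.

$2,704.18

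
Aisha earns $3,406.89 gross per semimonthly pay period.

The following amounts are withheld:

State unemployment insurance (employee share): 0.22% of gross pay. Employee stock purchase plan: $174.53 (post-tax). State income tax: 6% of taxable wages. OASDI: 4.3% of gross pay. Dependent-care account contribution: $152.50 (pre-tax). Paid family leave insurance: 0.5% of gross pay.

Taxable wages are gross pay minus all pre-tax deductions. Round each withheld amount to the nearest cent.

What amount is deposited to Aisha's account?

Dependent-care account contribution: $152.50
Taxable wages = $3,406.89 − $152.50 = $3,254.39
State income tax: $3,254.39 × 0.06 = $195.26
Paid family leave insurance: $3,406.89 × 0.005 = $17.03
OASDI: $3,406.89 × 0.043 = $146.50
State unemployment insurance (employee share): $3,406.89 × 0.0022 = $7.50
Employee stock purchase plan: $174.53
Total deductions = $152.50 + $195.26 + $17.03 + $146.50 + $7.50 + $174.53 = $693.32
Net pay = $3,406.89 − $693.32 = $2,713.57

$2,713.57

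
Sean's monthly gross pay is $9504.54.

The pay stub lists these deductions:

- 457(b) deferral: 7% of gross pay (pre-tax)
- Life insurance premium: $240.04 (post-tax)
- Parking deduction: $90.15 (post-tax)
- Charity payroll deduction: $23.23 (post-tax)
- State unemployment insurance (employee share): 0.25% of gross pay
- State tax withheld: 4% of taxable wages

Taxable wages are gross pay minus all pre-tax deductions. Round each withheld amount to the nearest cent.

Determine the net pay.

457(b) deferral: $9504.54 × 0.07 = $665.32
Taxable wages = $9504.54 − $665.32 = $8839.22
State tax withheld: $8839.22 × 0.04 = $353.57
State unemployment insurance (employee share): $9504.54 × 0.0025 = $23.76
Parking deduction: $90.15
Life insurance premium: $240.04
Charity payroll deduction: $23.23
Total deductions = $665.32 + $353.57 + $23.76 + $90.15 + $240.04 + $23.23 = $1396.07
Net pay = $9504.54 − $1396.07 = $8108.47

$8108.47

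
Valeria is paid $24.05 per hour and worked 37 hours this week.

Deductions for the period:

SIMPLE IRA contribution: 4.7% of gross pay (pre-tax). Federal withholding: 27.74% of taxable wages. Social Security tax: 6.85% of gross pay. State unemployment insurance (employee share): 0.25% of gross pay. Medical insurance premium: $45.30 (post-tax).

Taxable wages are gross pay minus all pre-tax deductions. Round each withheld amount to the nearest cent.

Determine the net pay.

$504.32

Gross pay: 37 × $24.05 = $889.85
SIMPLE IRA contribution: $889.85 × 0.047 = $41.82
Taxable wages = $889.85 − $41.82 = $848.03
Federal withholding: $848.03 × 0.2774 = $235.24
State unemployment insurance (employee share): $889.85 × 0.0025 = $2.22
Social Security tax: $889.85 × 0.0685 = $60.95
Medical insurance premium: $45.30
Total deductions = $41.82 + $235.24 + $2.22 + $60.95 + $45.30 = $385.53
Net pay = $889.85 − $385.53 = $504.32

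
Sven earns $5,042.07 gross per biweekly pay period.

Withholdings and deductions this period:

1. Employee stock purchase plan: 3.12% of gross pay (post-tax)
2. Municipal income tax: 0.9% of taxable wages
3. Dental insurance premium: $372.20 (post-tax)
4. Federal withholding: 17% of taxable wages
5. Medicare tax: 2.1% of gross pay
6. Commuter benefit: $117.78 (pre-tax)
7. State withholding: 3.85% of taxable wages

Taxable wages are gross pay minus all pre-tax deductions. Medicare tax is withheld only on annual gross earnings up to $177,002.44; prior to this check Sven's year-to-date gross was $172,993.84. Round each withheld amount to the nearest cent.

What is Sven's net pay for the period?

$3,239.56

Commuter benefit: $117.78
Taxable wages = $5,042.07 − $117.78 = $4,924.29
Federal withholding: $4,924.29 × 0.17 = $837.13
Municipal income tax: $4,924.29 × 0.009 = $44.32
State withholding: $4,924.29 × 0.0385 = $189.59
Medicare tax: only $177,002.44 − $172,993.84 = $4,008.60 of this check is subject → $4,008.60 × 0.021 = $84.18
Dental insurance premium: $372.20
Employee stock purchase plan: $5,042.07 × 0.0312 = $157.31
Total deductions = $117.78 + $837.13 + $44.32 + $189.59 + $84.18 + $372.20 + $157.31 = $1,802.51
Net pay = $5,042.07 − $1,802.51 = $3,239.56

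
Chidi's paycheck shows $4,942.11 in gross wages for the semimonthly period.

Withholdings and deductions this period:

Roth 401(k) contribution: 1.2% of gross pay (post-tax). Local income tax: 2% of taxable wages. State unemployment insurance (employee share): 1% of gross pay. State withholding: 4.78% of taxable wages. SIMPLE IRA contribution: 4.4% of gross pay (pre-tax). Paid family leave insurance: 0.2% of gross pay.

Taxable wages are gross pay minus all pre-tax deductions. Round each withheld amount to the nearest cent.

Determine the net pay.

SIMPLE IRA contribution: $4,942.11 × 0.044 = $217.45
Taxable wages = $4,942.11 − $217.45 = $4,724.66
State withholding: $4,724.66 × 0.0478 = $225.84
Local income tax: $4,724.66 × 0.02 = $94.49
State unemployment insurance (employee share): $4,942.11 × 0.01 = $49.42
Paid family leave insurance: $4,942.11 × 0.002 = $9.88
Roth 401(k) contribution: $4,942.11 × 0.012 = $59.31
Total deductions = $217.45 + $225.84 + $94.49 + $49.42 + $9.88 + $59.31 = $656.39
Net pay = $4,942.11 − $656.39 = $4,285.72

$4,285.72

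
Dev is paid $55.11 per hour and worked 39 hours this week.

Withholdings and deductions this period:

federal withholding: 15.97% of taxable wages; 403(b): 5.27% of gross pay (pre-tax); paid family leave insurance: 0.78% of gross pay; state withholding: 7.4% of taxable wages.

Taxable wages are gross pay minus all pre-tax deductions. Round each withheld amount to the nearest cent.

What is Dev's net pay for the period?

$1,543.44

Gross pay: 39 × $55.11 = $2,149.29
403(b): $2,149.29 × 0.0527 = $113.27
Taxable wages = $2,149.29 − $113.27 = $2,036.02
Federal withholding: $2,036.02 × 0.1597 = $325.15
State withholding: $2,036.02 × 0.074 = $150.67
Paid family leave insurance: $2,149.29 × 0.0078 = $16.76
Total deductions = $113.27 + $325.15 + $150.67 + $16.76 = $605.85
Net pay = $2,149.29 − $605.85 = $1,543.44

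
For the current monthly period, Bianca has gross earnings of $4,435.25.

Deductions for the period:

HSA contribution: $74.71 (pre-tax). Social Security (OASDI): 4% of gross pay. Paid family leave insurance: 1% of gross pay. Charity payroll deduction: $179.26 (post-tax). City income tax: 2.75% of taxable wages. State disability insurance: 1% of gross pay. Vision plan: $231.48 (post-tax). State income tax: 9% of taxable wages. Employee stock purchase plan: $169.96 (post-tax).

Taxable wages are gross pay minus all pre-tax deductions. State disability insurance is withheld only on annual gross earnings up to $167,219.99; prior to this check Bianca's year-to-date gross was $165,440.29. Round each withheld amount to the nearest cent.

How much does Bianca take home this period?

$3,027.92

HSA contribution: $74.71
Taxable wages = $4,435.25 − $74.71 = $4,360.54
City income tax: $4,360.54 × 0.0275 = $119.91
State income tax: $4,360.54 × 0.09 = $392.45
State disability insurance: only $167,219.99 − $165,440.29 = $1,779.70 of this check is subject → $1,779.70 × 0.01 = $17.80
Social Security (OASDI): $4,435.25 × 0.04 = $177.41
Paid family leave insurance: $4,435.25 × 0.01 = $44.35
Employee stock purchase plan: $169.96
Charity payroll deduction: $179.26
Vision plan: $231.48
Total deductions = $74.71 + $119.91 + $392.45 + $17.80 + $177.41 + $44.35 + $169.96 + $179.26 + $231.48 = $1,407.33
Net pay = $4,435.25 − $1,407.33 = $3,027.92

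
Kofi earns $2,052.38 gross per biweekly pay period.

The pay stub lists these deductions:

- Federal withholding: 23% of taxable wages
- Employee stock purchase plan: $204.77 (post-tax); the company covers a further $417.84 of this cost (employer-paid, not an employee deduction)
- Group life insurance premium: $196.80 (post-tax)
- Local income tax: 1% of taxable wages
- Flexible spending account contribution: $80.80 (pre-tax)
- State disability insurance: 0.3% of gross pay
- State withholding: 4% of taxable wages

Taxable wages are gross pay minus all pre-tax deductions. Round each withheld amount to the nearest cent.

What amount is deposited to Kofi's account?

Flexible spending account contribution: $80.80
Taxable wages = $2,052.38 − $80.80 = $1,971.58
Local income tax: $1,971.58 × 0.01 = $19.72
Federal withholding: $1,971.58 × 0.23 = $453.46
State withholding: $1,971.58 × 0.04 = $78.86
State disability insurance: $2,052.38 × 0.003 = $6.16
Employee stock purchase plan: $204.77
Group life insurance premium: $196.80
(Employer's $417.84 toward employee stock purchase plan is not withheld from the employee.)
Total deductions = $80.80 + $19.72 + $453.46 + $78.86 + $6.16 + $204.77 + $196.80 = $1,040.57
Net pay = $2,052.38 − $1,040.57 = $1,011.81

$1,011.81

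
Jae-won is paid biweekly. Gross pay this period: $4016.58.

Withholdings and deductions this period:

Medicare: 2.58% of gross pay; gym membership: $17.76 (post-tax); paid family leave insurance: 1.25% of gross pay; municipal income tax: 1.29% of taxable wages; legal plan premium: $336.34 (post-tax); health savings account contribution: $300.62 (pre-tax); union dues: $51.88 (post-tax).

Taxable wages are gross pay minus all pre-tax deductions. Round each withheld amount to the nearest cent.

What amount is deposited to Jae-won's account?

Health savings account contribution: $300.62
Taxable wages = $4016.58 − $300.62 = $3715.96
Municipal income tax: $3715.96 × 0.0129 = $47.94
Paid family leave insurance: $4016.58 × 0.0125 = $50.21
Medicare: $4016.58 × 0.0258 = $103.63
Legal plan premium: $336.34
Gym membership: $17.76
Union dues: $51.88
Total deductions = $300.62 + $47.94 + $50.21 + $103.63 + $336.34 + $17.76 + $51.88 = $908.38
Net pay = $4016.58 − $908.38 = $3108.20

$3108.20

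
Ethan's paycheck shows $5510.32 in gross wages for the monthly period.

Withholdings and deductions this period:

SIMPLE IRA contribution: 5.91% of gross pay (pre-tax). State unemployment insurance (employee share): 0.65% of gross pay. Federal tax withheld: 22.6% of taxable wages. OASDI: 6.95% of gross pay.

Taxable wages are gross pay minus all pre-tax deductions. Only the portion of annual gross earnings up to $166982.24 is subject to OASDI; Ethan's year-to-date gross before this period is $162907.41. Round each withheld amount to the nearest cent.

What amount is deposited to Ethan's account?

$3693.91

SIMPLE IRA contribution: $5510.32 × 0.0591 = $325.66
Taxable wages = $5510.32 − $325.66 = $5184.66
Federal tax withheld: $5184.66 × 0.226 = $1171.73
State unemployment insurance (employee share): $5510.32 × 0.0065 = $35.82
OASDI: only $166982.24 − $162907.41 = $4074.83 of this check is subject → $4074.83 × 0.0695 = $283.20
Total deductions = $325.66 + $1171.73 + $35.82 + $283.20 = $1816.41
Net pay = $5510.32 − $1816.41 = $3693.91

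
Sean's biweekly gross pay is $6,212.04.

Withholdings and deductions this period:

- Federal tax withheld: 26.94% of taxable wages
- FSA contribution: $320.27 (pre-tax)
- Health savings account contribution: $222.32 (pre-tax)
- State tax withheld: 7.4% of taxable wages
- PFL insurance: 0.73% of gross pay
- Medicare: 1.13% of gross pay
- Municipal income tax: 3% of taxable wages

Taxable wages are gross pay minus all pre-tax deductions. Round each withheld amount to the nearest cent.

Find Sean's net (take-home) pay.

$3,436.93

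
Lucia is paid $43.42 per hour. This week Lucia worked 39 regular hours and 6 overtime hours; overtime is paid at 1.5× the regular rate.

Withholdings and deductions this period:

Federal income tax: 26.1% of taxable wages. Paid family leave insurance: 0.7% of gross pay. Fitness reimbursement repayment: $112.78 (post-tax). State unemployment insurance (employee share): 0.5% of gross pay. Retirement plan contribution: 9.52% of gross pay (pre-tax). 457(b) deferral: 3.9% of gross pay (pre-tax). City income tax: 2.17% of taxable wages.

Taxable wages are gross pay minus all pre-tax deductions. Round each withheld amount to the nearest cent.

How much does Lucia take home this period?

Regular pay: 39 × $43.42 = $1693.38
Overtime pay: 6 × $43.42 × 1.5 = $390.78
Gross pay = $1693.38 + $390.78 = $2084.16
457(b) deferral: $2084.16 × 0.039 = $81.28
Retirement plan contribution: $2084.16 × 0.0952 = $198.41
Pre-tax total = $81.28 + $198.41 = $279.69
Taxable wages = $2084.16 − $279.69 = $1804.47
Federal income tax: $1804.47 × 0.261 = $470.97
City income tax: $1804.47 × 0.0217 = $39.16
State unemployment insurance (employee share): $2084.16 × 0.005 = $10.42
Paid family leave insurance: $2084.16 × 0.007 = $14.59
Fitness reimbursement repayment: $112.78
Total deductions = $81.28 + $198.41 + $470.97 + $39.16 + $10.42 + $14.59 + $112.78 = $927.61
Net pay = $2084.16 − $927.61 = $1156.55

$1156.55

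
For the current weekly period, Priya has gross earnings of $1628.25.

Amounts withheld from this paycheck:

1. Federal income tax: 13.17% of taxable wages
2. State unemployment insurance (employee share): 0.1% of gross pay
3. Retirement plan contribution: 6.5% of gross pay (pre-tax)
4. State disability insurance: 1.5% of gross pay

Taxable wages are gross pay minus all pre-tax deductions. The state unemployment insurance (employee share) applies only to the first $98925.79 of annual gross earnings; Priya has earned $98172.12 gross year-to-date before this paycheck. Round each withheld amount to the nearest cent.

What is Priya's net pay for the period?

Retirement plan contribution: $1628.25 × 0.065 = $105.84
Taxable wages = $1628.25 − $105.84 = $1522.41
Federal income tax: $1522.41 × 0.1317 = $200.50
State disability insurance: $1628.25 × 0.015 = $24.42
State unemployment insurance (employee share): only $98925.79 − $98172.12 = $753.67 of this check is subject → $753.67 × 0.001 = $0.75
Total deductions = $105.84 + $200.50 + $24.42 + $0.75 = $331.51
Net pay = $1628.25 − $331.51 = $1296.74

$1296.74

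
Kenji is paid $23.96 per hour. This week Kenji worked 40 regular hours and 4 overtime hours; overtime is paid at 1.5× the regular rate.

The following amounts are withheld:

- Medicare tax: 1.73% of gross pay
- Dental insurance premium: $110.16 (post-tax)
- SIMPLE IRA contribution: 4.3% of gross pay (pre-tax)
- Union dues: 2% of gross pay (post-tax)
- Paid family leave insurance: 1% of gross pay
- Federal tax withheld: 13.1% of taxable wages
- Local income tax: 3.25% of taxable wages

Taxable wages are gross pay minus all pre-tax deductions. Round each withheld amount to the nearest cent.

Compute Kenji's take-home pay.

Regular pay: 40 × $23.96 = $958.40
Overtime pay: 4 × $23.96 × 1.5 = $143.76
Gross pay = $958.40 + $143.76 = $1,102.16
SIMPLE IRA contribution: $1,102.16 × 0.043 = $47.39
Taxable wages = $1,102.16 − $47.39 = $1,054.77
Federal tax withheld: $1,054.77 × 0.131 = $138.17
Local income tax: $1,054.77 × 0.0325 = $34.28
Medicare tax: $1,102.16 × 0.0173 = $19.07
Paid family leave insurance: $1,102.16 × 0.01 = $11.02
Union dues: $1,102.16 × 0.02 = $22.04
Dental insurance premium: $110.16
Total deductions = $47.39 + $138.17 + $34.28 + $19.07 + $11.02 + $22.04 + $110.16 = $382.13
Net pay = $1,102.16 − $382.13 = $720.03

$720.03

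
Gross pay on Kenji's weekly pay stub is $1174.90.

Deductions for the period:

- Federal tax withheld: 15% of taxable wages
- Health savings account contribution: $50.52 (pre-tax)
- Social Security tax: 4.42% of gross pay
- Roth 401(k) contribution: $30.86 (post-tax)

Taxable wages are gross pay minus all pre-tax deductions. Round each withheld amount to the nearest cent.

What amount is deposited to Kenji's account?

Health savings account contribution: $50.52
Taxable wages = $1174.90 − $50.52 = $1124.38
Federal tax withheld: $1124.38 × 0.15 = $168.66
Social Security tax: $1174.90 × 0.0442 = $51.93
Roth 401(k) contribution: $30.86
Total deductions = $50.52 + $168.66 + $51.93 + $30.86 = $301.97
Net pay = $1174.90 − $301.97 = $872.93

$872.93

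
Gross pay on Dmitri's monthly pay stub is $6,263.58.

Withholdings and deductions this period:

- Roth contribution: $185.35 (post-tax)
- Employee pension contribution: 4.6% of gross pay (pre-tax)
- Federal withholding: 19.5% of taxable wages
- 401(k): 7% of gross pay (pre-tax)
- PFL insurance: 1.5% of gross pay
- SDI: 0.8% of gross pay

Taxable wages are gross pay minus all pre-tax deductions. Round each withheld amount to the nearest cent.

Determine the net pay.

$4,127.88

401(k): $6,263.58 × 0.07 = $438.45
Employee pension contribution: $6,263.58 × 0.046 = $288.12
Pre-tax total = $438.45 + $288.12 = $726.57
Taxable wages = $6,263.58 − $726.57 = $5,537.01
Federal withholding: $5,537.01 × 0.195 = $1,079.72
PFL insurance: $6,263.58 × 0.015 = $93.95
SDI: $6,263.58 × 0.008 = $50.11
Roth contribution: $185.35
Total deductions = $438.45 + $288.12 + $1,079.72 + $93.95 + $50.11 + $185.35 = $2,135.70
Net pay = $6,263.58 − $2,135.70 = $4,127.88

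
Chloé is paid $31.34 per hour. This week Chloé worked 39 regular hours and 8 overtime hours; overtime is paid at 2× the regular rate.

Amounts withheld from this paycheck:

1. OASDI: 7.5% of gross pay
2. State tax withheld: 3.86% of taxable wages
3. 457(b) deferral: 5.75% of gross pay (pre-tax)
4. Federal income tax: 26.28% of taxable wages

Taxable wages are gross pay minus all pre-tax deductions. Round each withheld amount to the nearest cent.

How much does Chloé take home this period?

$1,005.66

Regular pay: 39 × $31.34 = $1,222.26
Overtime pay: 8 × $31.34 × 2 = $501.44
Gross pay = $1,222.26 + $501.44 = $1,723.70
457(b) deferral: $1,723.70 × 0.0575 = $99.11
Taxable wages = $1,723.70 − $99.11 = $1,624.59
Federal income tax: $1,624.59 × 0.2628 = $426.94
State tax withheld: $1,624.59 × 0.0386 = $62.71
OASDI: $1,723.70 × 0.075 = $129.28
Total deductions = $99.11 + $426.94 + $62.71 + $129.28 = $718.04
Net pay = $1,723.70 − $718.04 = $1,005.66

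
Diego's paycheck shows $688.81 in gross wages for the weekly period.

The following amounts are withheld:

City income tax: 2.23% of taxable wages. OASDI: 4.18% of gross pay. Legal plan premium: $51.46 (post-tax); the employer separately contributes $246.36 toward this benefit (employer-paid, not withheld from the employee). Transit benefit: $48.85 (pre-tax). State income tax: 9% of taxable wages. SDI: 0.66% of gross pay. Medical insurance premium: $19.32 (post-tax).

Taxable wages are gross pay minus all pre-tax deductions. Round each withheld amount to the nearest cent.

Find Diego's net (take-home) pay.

$463.97

Transit benefit: $48.85
Taxable wages = $688.81 − $48.85 = $639.96
State income tax: $639.96 × 0.09 = $57.60
City income tax: $639.96 × 0.0223 = $14.27
OASDI: $688.81 × 0.0418 = $28.79
SDI: $688.81 × 0.0066 = $4.55
Legal plan premium: $51.46
Medical insurance premium: $19.32
(Employer's $246.36 toward legal plan premium is not withheld from the employee.)
Total deductions = $48.85 + $57.60 + $14.27 + $28.79 + $4.55 + $51.46 + $19.32 = $224.84
Net pay = $688.81 − $224.84 = $463.97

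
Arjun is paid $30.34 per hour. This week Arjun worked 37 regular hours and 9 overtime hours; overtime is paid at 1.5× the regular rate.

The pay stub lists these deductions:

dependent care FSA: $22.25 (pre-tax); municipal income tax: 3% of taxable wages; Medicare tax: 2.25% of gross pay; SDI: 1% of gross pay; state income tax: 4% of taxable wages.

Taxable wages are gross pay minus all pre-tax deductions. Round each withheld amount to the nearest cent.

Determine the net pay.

Regular pay: 37 × $30.34 = $1,122.58
Overtime pay: 9 × $30.34 × 1.5 = $409.59
Gross pay = $1,122.58 + $409.59 = $1,532.17
Dependent care FSA: $22.25
Taxable wages = $1,532.17 − $22.25 = $1,509.92
Municipal income tax: $1,509.92 × 0.03 = $45.30
State income tax: $1,509.92 × 0.04 = $60.40
SDI: $1,532.17 × 0.01 = $15.32
Medicare tax: $1,532.17 × 0.0225 = $34.47
Total deductions = $22.25 + $45.30 + $60.40 + $15.32 + $34.47 = $177.74
Net pay = $1,532.17 − $177.74 = $1,354.43

$1,354.43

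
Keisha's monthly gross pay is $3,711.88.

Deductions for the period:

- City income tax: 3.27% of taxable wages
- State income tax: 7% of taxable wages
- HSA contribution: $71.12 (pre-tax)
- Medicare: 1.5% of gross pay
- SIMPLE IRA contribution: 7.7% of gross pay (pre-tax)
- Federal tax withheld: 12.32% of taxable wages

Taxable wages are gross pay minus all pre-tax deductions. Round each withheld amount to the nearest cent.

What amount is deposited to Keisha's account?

$2,541.38

SIMPLE IRA contribution: $3,711.88 × 0.077 = $285.81
HSA contribution: $71.12
Pre-tax total = $285.81 + $71.12 = $356.93
Taxable wages = $3,711.88 − $356.93 = $3,354.95
State income tax: $3,354.95 × 0.07 = $234.85
Federal tax withheld: $3,354.95 × 0.1232 = $413.33
City income tax: $3,354.95 × 0.0327 = $109.71
Medicare: $3,711.88 × 0.015 = $55.68
Total deductions = $285.81 + $71.12 + $234.85 + $413.33 + $109.71 + $55.68 = $1,170.50
Net pay = $3,711.88 − $1,170.50 = $2,541.38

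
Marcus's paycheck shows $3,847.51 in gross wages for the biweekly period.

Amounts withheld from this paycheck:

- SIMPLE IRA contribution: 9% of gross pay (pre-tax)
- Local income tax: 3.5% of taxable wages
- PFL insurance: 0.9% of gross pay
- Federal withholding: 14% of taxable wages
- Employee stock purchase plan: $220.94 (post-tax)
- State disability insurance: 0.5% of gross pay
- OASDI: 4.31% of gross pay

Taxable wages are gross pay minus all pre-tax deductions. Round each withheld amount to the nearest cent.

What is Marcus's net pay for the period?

SIMPLE IRA contribution: $3,847.51 × 0.09 = $346.28
Taxable wages = $3,847.51 − $346.28 = $3,501.23
Local income tax: $3,501.23 × 0.035 = $122.54
Federal withholding: $3,501.23 × 0.14 = $490.17
State disability insurance: $3,847.51 × 0.005 = $19.24
OASDI: $3,847.51 × 0.0431 = $165.83
PFL insurance: $3,847.51 × 0.009 = $34.63
Employee stock purchase plan: $220.94
Total deductions = $346.28 + $122.54 + $490.17 + $19.24 + $165.83 + $34.63 + $220.94 = $1,399.63
Net pay = $3,847.51 − $1,399.63 = $2,447.88

$2,447.88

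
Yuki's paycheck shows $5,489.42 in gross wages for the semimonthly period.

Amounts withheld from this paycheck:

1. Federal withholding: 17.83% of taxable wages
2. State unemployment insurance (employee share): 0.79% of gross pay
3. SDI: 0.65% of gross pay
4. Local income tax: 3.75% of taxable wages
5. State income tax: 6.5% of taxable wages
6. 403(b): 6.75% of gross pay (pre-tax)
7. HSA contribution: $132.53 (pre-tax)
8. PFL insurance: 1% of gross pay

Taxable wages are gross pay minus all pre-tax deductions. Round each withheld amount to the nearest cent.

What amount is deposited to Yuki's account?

$3,452.24

HSA contribution: $132.53
403(b): $5,489.42 × 0.0675 = $370.54
Pre-tax total = $132.53 + $370.54 = $503.07
Taxable wages = $5,489.42 − $503.07 = $4,986.35
Local income tax: $4,986.35 × 0.0375 = $186.99
State income tax: $4,986.35 × 0.065 = $324.11
Federal withholding: $4,986.35 × 0.1783 = $889.07
State unemployment insurance (employee share): $5,489.42 × 0.0079 = $43.37
SDI: $5,489.42 × 0.0065 = $35.68
PFL insurance: $5,489.42 × 0.01 = $54.89
Total deductions = $132.53 + $370.54 + $186.99 + $324.11 + $889.07 + $43.37 + $35.68 + $54.89 = $2,037.18
Net pay = $5,489.42 − $2,037.18 = $3,452.24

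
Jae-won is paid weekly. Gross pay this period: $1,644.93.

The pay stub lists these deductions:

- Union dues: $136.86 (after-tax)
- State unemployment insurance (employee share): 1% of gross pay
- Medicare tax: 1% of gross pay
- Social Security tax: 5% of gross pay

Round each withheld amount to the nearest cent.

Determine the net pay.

$1,392.92

Social Security tax: $1,644.93 × 0.05 = $82.25
Medicare tax: $1,644.93 × 0.01 = $16.45
State unemployment insurance (employee share): $1,644.93 × 0.01 = $16.45
Union dues: $136.86
Total deductions = $82.25 + $16.45 + $16.45 + $136.86 = $252.01
Net pay = $1,644.93 − $252.01 = $1,392.92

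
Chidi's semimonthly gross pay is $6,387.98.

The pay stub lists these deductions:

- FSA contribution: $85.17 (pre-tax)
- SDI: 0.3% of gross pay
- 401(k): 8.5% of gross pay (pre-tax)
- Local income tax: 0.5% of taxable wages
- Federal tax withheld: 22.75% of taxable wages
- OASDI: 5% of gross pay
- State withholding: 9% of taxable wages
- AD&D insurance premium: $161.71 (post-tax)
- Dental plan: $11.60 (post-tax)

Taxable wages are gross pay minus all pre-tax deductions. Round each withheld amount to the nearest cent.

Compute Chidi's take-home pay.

401(k): $6,387.98 × 0.085 = $542.98
FSA contribution: $85.17
Pre-tax total = $542.98 + $85.17 = $628.15
Taxable wages = $6,387.98 − $628.15 = $5,759.83
State withholding: $5,759.83 × 0.09 = $518.38
Local income tax: $5,759.83 × 0.005 = $28.80
Federal tax withheld: $5,759.83 × 0.2275 = $1,310.36
SDI: $6,387.98 × 0.003 = $19.16
OASDI: $6,387.98 × 0.05 = $319.40
AD&D insurance premium: $161.71
Dental plan: $11.60
Total deductions = $542.98 + $85.17 + $518.38 + $28.80 + $1,310.36 + $19.16 + $319.40 + $161.71 + $11.60 = $2,997.56
Net pay = $6,387.98 − $2,997.56 = $3,390.42

$3,390.42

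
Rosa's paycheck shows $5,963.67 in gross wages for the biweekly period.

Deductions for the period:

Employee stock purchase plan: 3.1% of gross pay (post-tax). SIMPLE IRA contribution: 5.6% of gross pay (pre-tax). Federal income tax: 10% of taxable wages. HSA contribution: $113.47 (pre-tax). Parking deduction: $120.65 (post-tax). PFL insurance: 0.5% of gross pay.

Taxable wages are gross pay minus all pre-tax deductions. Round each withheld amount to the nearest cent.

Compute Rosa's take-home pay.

HSA contribution: $113.47
SIMPLE IRA contribution: $5,963.67 × 0.056 = $333.97
Pre-tax total = $113.47 + $333.97 = $447.44
Taxable wages = $5,963.67 − $447.44 = $5,516.23
Federal income tax: $5,516.23 × 0.1 = $551.62
PFL insurance: $5,963.67 × 0.005 = $29.82
Employee stock purchase plan: $5,963.67 × 0.031 = $184.87
Parking deduction: $120.65
Total deductions = $113.47 + $333.97 + $551.62 + $29.82 + $184.87 + $120.65 = $1,334.40
Net pay = $5,963.67 − $1,334.40 = $4,629.27

$4,629.27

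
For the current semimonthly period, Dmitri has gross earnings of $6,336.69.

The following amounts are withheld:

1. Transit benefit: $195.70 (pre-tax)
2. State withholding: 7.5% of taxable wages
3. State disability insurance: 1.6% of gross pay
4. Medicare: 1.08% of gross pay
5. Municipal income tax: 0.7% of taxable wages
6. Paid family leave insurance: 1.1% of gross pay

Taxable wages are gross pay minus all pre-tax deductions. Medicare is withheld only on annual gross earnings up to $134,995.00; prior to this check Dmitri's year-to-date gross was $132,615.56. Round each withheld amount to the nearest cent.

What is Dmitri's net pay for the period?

$5,440.64

Transit benefit: $195.70
Taxable wages = $6,336.69 − $195.70 = $6,140.99
Municipal income tax: $6,140.99 × 0.007 = $42.99
State withholding: $6,140.99 × 0.075 = $460.57
State disability insurance: $6,336.69 × 0.016 = $101.39
Medicare: only $134,995.00 − $132,615.56 = $2,379.44 of this check is subject → $2,379.44 × 0.0108 = $25.70
Paid family leave insurance: $6,336.69 × 0.011 = $69.70
Total deductions = $195.70 + $42.99 + $460.57 + $101.39 + $25.70 + $69.70 = $896.05
Net pay = $6,336.69 − $896.05 = $5,440.64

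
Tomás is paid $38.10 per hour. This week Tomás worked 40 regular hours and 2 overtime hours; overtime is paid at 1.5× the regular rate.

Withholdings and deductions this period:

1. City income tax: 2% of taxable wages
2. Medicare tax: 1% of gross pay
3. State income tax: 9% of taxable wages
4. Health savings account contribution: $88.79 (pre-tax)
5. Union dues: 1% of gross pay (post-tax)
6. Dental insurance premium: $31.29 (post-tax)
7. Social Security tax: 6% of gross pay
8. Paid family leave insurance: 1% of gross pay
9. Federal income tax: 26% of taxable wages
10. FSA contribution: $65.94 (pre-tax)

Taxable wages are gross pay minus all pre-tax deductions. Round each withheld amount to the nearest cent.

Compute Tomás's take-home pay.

$755.92

Regular pay: 40 × $38.10 = $1,524.00
Overtime pay: 2 × $38.10 × 1.5 = $114.30
Gross pay = $1,524.00 + $114.30 = $1,638.30
Health savings account contribution: $88.79
FSA contribution: $65.94
Pre-tax total = $88.79 + $65.94 = $154.73
Taxable wages = $1,638.30 − $154.73 = $1,483.57
Federal income tax: $1,483.57 × 0.26 = $385.73
State income tax: $1,483.57 × 0.09 = $133.52
City income tax: $1,483.57 × 0.02 = $29.67
Social Security tax: $1,638.30 × 0.06 = $98.30
Medicare tax: $1,638.30 × 0.01 = $16.38
Paid family leave insurance: $1,638.30 × 0.01 = $16.38
Union dues: $1,638.30 × 0.01 = $16.38
Dental insurance premium: $31.29
Total deductions = $88.79 + $65.94 + $385.73 + $133.52 + $29.67 + $98.30 + $16.38 + $16.38 + $16.38 + $31.29 = $882.38
Net pay = $1,638.30 − $882.38 = $755.92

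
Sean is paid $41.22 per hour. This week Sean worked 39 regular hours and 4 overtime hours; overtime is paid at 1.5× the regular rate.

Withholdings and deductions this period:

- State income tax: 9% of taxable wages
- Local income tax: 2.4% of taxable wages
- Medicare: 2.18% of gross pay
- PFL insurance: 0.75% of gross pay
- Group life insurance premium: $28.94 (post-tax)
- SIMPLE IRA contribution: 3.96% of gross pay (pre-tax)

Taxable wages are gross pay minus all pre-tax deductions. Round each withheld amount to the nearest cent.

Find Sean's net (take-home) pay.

Regular pay: 39 × $41.22 = $1,607.58
Overtime pay: 4 × $41.22 × 1.5 = $247.32
Gross pay = $1,607.58 + $247.32 = $1,854.90
SIMPLE IRA contribution: $1,854.90 × 0.0396 = $73.45
Taxable wages = $1,854.90 − $73.45 = $1,781.45
State income tax: $1,781.45 × 0.09 = $160.33
Local income tax: $1,781.45 × 0.024 = $42.75
PFL insurance: $1,854.90 × 0.0075 = $13.91
Medicare: $1,854.90 × 0.0218 = $40.44
Group life insurance premium: $28.94
Total deductions = $73.45 + $160.33 + $42.75 + $13.91 + $40.44 + $28.94 = $359.82
Net pay = $1,854.90 − $359.82 = $1,495.08

$1,495.08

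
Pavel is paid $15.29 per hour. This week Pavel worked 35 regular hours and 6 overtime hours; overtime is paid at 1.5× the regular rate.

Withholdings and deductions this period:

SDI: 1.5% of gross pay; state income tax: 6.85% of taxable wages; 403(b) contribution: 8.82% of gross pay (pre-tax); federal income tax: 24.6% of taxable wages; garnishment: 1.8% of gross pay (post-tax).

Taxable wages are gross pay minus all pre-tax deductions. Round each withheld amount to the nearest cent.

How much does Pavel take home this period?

$398.30

Regular pay: 35 × $15.29 = $535.15
Overtime pay: 6 × $15.29 × 1.5 = $137.61
Gross pay = $535.15 + $137.61 = $672.76
403(b) contribution: $672.76 × 0.0882 = $59.34
Taxable wages = $672.76 − $59.34 = $613.42
Federal income tax: $613.42 × 0.246 = $150.90
State income tax: $613.42 × 0.0685 = $42.02
SDI: $672.76 × 0.015 = $10.09
Garnishment: $672.76 × 0.018 = $12.11
Total deductions = $59.34 + $150.90 + $42.02 + $10.09 + $12.11 = $274.46
Net pay = $672.76 − $274.46 = $398.30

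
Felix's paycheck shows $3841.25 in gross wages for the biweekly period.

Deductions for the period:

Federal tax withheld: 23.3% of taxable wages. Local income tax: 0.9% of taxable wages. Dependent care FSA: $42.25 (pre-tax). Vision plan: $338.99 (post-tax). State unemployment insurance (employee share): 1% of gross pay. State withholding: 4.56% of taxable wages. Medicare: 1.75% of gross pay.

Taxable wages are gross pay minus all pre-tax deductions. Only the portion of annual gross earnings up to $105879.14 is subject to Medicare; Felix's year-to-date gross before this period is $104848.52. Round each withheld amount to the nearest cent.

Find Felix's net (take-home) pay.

Dependent care FSA: $42.25
Taxable wages = $3841.25 − $42.25 = $3799.00
Federal tax withheld: $3799.00 × 0.233 = $885.17
Local income tax: $3799.00 × 0.009 = $34.19
State withholding: $3799.00 × 0.0456 = $173.23
Medicare: only $105879.14 − $104848.52 = $1030.62 of this check is subject → $1030.62 × 0.0175 = $18.04
State unemployment insurance (employee share): $3841.25 × 0.01 = $38.41
Vision plan: $338.99
Total deductions = $42.25 + $885.17 + $34.19 + $173.23 + $18.04 + $38.41 + $338.99 = $1530.28
Net pay = $3841.25 − $1530.28 = $2310.97

$2310.97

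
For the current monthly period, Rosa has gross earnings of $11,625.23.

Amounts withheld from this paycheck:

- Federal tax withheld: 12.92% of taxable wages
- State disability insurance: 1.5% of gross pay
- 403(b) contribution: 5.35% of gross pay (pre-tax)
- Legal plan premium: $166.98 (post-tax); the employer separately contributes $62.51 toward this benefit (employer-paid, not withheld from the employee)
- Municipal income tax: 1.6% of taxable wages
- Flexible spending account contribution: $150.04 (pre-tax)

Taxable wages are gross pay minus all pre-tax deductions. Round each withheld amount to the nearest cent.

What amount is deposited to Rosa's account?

$8,935.99

Flexible spending account contribution: $150.04
403(b) contribution: $11,625.23 × 0.0535 = $621.95
Pre-tax total = $150.04 + $621.95 = $771.99
Taxable wages = $11,625.23 − $771.99 = $10,853.24
Federal tax withheld: $10,853.24 × 0.1292 = $1,402.24
Municipal income tax: $10,853.24 × 0.016 = $173.65
State disability insurance: $11,625.23 × 0.015 = $174.38
Legal plan premium: $166.98
(Employer's $62.51 toward legal plan premium is not withheld from the employee.)
Total deductions = $150.04 + $621.95 + $1,402.24 + $173.65 + $174.38 + $166.98 = $2,689.24
Net pay = $11,625.23 − $2,689.24 = $8,935.99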